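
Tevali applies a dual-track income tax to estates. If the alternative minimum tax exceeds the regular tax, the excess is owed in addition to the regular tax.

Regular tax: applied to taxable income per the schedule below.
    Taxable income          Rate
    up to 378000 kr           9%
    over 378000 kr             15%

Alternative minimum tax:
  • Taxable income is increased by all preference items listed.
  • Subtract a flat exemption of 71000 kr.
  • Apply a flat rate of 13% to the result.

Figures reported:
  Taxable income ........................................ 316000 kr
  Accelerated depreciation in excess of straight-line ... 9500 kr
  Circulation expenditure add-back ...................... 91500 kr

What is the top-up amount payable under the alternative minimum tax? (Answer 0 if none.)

Regular tax:
  316000 kr × 9% = 28440 kr

Alternative minimum tax:
  Adjusted income: 316000 kr + 9500 kr + 91500 kr = 417000 kr
  Less exemption 71000 kr → base 346000 kr
  346000 kr × 13% = 44980 kr

Excess of alternative minimum tax over regular tax: 44980 kr − 28440 kr = 16540 kr.

16540 kr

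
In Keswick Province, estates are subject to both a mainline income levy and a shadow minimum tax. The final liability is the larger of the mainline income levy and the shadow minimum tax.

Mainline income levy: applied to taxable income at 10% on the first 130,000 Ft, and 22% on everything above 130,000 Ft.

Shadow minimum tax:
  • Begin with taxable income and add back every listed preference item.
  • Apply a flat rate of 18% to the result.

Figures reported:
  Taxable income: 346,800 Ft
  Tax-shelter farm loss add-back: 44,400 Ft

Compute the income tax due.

70,416 Ft

Shadow minimum tax:
  Adjusted income: 346,800 Ft + 44,400 Ft = 391,200 Ft
  391,200 Ft × 18% = 70,416 Ft

Mainline income levy:
  130,000 Ft × 10% = 13,000 Ft
  216,800 Ft × 22% = 47,696 Ft
  → 60,696 Ft

70,416 Ft > 60,696 Ft, so the shadow minimum tax is the binding amount.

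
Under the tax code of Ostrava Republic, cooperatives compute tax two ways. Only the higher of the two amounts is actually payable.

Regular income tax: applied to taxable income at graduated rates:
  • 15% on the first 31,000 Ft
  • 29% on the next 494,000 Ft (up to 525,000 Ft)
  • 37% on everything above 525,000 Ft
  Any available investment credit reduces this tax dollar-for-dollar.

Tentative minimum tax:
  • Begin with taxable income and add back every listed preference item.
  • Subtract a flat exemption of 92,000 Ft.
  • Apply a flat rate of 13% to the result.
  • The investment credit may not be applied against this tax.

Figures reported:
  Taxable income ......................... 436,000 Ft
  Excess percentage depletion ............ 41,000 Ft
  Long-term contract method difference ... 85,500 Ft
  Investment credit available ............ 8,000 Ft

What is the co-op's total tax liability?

Tentative minimum tax:
  Adjusted income: 436,000 Ft + 41,000 Ft + 85,500 Ft = 562,500 Ft
  Less exemption 92,000 Ft → base 470,500 Ft
  470,500 Ft × 13% = 61,165 Ft

Regular income tax:
  31,000 Ft × 15% = 4,650 Ft
  405,000 Ft × 29% = 117,450 Ft
  → 122,100 Ft
  Less investment credit 8,000 Ft → 114,100 Ft

114,100 Ft > 61,165 Ft, so the regular income tax governs.

114,100 Ft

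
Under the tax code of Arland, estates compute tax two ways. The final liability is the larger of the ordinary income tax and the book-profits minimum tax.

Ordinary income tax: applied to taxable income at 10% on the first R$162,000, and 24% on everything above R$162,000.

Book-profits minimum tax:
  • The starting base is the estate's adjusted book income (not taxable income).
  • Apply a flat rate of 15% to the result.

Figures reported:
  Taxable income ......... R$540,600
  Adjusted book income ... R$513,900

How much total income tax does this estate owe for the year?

R$107,064

Ordinary income tax:
  R$162,000 × 10% = R$16,200
  R$378,600 × 24% = R$90,864
  → R$107,064

Book-profits minimum tax:
  Base (adjusted book income): R$513,900
  R$513,900 × 15% = R$77,085

R$107,064 > R$77,085, so the ordinary income tax governs.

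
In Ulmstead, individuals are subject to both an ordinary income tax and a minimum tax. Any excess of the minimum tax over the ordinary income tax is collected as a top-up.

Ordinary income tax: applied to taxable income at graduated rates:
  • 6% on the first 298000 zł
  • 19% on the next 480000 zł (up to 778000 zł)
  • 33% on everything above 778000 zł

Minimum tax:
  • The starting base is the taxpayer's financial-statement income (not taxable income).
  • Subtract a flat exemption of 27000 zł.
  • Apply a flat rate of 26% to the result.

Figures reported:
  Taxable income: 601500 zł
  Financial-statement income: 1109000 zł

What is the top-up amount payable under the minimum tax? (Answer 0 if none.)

205775 zł

Ordinary income tax:
  298000 zł × 6% = 17880 zł
  303500 zł × 19% = 57665 zł
  → 75545 zł

Minimum tax:
  Base (financial-statement income): 1109000 zł
  Less exemption 27000 zł → base 1082000 zł
  1082000 zł × 26% = 281320 zł

Excess of minimum tax over ordinary income tax: 281320 zł − 75545 zł = 205775 zł.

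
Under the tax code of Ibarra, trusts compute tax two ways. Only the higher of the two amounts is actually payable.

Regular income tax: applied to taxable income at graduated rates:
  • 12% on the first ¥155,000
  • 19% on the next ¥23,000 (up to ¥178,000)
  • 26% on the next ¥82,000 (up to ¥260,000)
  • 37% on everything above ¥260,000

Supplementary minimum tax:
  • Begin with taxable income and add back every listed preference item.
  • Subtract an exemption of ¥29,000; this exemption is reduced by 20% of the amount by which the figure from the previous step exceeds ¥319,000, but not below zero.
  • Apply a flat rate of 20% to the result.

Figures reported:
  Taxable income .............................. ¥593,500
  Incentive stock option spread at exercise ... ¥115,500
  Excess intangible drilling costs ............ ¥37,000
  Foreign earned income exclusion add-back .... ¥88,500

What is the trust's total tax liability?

Regular income tax:
  ¥155,000 × 12% = ¥18,600
  ¥23,000 × 19% = ¥4,370
  ¥82,000 × 26% = ¥21,320
  ¥333,500 × 37% = ¥123,395
  → ¥167,685

Supplementary minimum tax:
  Adjusted income: ¥593,500 + ¥115,500 + ¥37,000 + ¥88,500 = ¥834,500
  Exemption: 20% × (¥834,500 − ¥319,000) = ¥103,100 ≥ ¥29,000, so the exemption is fully phased out
  Base: ¥834,500 − ¥0 = ¥834,500
  ¥834,500 × 20% = ¥166,900

¥167,685 > ¥166,900, so the regular income tax governs.

¥167,685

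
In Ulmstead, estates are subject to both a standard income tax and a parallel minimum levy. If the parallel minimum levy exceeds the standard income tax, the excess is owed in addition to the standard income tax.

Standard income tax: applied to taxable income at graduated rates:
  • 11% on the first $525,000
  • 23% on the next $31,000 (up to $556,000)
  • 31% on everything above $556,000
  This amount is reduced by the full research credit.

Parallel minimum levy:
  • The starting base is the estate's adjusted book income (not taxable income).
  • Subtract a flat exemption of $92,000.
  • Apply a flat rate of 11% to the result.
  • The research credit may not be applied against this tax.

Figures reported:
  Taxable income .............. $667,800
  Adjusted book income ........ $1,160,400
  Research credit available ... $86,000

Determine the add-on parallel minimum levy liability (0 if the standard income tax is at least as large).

Standard income tax:
  $525,000 × 11% = $57,750
  $31,000 × 23% = $7,130
  $111,800 × 31% = $34,658
  → $99,538
  Less research credit $86,000 → $13,538

Parallel minimum levy:
  Base (adjusted book income): $1,160,400
  Less exemption $92,000 → base $1,068,400
  $1,068,400 × 11% = $117,524

Excess of parallel minimum levy over standard income tax: $117,524 − $13,538 = $103,986.

$103,986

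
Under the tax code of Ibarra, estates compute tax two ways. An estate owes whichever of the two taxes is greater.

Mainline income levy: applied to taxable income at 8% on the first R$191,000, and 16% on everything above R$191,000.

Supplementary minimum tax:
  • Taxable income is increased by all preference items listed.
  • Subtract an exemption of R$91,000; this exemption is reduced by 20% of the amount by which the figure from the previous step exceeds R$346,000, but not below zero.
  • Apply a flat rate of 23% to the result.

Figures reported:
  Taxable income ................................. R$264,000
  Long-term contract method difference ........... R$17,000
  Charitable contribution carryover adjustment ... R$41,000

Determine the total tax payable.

Mainline income levy:
  R$191,000 × 8% = R$15,280
  R$73,000 × 16% = R$11,680
  → R$26,960

Supplementary minimum tax:
  Adjusted income: R$264,000 + R$17,000 + R$41,000 = R$322,000
  Exemption: R$322,000 ≤ R$346,000, so full R$91,000 applies
  Base: R$322,000 − R$91,000 = R$231,000
  R$231,000 × 23% = R$53,130

R$53,130 > R$26,960, so the supplementary minimum tax is the binding amount.

R$53,130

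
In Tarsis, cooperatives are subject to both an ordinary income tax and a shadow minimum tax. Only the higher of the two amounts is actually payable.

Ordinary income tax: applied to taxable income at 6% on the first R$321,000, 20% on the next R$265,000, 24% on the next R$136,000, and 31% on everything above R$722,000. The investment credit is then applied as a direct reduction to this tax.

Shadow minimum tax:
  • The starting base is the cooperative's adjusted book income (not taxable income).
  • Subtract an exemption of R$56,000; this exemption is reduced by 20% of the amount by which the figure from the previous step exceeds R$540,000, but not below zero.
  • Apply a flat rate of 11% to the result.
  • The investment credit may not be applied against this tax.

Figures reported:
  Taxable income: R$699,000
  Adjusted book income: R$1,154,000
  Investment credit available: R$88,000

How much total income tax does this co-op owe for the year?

R$126,940

Ordinary income tax:
  R$321,000 × 6% = R$19,260
  R$265,000 × 20% = R$53,000
  R$113,000 × 24% = R$27,120
  → R$99,380
  Less investment credit R$88,000 → R$11,380

Shadow minimum tax:
  Base (adjusted book income): R$1,154,000
  Exemption: 20% × (R$1,154,000 − R$540,000) = R$122,800 ≥ R$56,000, so the exemption is fully phased out
  Base: R$1,154,000 − R$0 = R$1,154,000
  R$1,154,000 × 11% = R$126,940

R$126,940 > R$11,380, so the shadow minimum tax is the binding amount.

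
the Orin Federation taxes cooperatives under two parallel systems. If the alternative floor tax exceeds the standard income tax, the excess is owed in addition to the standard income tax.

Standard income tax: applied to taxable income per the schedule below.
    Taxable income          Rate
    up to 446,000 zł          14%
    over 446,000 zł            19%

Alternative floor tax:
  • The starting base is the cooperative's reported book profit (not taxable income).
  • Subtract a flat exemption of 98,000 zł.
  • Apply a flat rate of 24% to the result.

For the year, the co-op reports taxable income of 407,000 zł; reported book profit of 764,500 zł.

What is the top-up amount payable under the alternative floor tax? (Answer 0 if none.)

102,980 zł

Alternative floor tax:
  Base (reported book profit): 764,500 zł
  Less exemption 98,000 zł → base 666,500 zł
  666,500 zł × 24% = 159,960 zł

Standard income tax:
  407,000 zł × 14% = 56,980 zł

Excess of alternative floor tax over standard income tax: 159,960 zł − 56,980 zł = 102,980 zł.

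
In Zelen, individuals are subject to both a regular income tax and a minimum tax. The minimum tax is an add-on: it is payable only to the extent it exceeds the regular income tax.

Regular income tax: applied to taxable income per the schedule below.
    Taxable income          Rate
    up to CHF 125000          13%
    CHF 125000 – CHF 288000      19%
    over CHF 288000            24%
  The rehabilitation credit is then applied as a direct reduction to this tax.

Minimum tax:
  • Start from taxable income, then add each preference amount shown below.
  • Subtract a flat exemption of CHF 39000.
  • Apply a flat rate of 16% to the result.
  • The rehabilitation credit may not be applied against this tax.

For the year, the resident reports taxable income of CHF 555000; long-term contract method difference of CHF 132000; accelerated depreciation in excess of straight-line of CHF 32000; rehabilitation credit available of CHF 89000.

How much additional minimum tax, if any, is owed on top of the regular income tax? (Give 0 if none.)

CHF 86500

Minimum tax:
  Adjusted income: CHF 555000 + CHF 132000 + CHF 32000 = CHF 719000
  Less exemption CHF 39000 → base CHF 680000
  CHF 680000 × 16% = CHF 108800

Regular income tax:
  CHF 125000 × 13% = CHF 16250
  CHF 163000 × 19% = CHF 30970
  CHF 267000 × 24% = CHF 64080
  → CHF 111300
  Less rehabilitation credit CHF 89000 → CHF 22300

Excess of minimum tax over regular income tax: CHF 108800 − CHF 22300 = CHF 86500.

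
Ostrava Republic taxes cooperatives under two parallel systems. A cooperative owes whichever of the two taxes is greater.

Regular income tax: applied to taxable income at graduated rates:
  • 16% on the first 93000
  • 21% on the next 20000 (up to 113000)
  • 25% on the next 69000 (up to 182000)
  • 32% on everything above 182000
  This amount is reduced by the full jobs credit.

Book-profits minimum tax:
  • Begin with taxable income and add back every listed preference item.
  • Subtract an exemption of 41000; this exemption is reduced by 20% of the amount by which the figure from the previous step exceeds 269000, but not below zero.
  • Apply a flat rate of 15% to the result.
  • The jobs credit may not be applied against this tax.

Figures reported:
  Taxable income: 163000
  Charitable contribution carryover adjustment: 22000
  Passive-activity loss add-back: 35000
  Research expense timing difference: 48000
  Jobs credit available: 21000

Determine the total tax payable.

Book-profits minimum tax:
  Adjusted income: 163000 + 22000 + 35000 + 48000 = 268000
  Exemption: 268000 ≤ 269000, so full 41000 applies
  Base: 268000 − 41000 = 227000
  227000 × 15% = 34050

Regular income tax:
  93000 × 16% = 14880
  20000 × 21% = 4200
  50000 × 25% = 12500
  → 31580
  Less jobs credit 21000 → 10580

34050 > 10580, so the book-profits minimum tax is the binding amount.

34050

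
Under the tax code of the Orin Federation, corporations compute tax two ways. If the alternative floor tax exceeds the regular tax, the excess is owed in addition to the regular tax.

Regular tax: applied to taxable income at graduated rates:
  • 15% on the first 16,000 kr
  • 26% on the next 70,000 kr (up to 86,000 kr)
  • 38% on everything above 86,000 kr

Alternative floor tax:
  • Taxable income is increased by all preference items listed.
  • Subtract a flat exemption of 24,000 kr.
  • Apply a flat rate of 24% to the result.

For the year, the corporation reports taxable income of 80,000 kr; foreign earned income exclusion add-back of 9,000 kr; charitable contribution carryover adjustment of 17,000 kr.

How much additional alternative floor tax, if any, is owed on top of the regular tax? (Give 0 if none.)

640 kr

Regular tax:
  16,000 kr × 15% = 2,400 kr
  64,000 kr × 26% = 16,640 kr
  → 19,040 kr

Alternative floor tax:
  Adjusted income: 80,000 kr + 9,000 kr + 17,000 kr = 106,000 kr
  Less exemption 24,000 kr → base 82,000 kr
  82,000 kr × 24% = 19,680 kr

Excess of alternative floor tax over regular tax: 19,680 kr − 19,040 kr = 640 kr.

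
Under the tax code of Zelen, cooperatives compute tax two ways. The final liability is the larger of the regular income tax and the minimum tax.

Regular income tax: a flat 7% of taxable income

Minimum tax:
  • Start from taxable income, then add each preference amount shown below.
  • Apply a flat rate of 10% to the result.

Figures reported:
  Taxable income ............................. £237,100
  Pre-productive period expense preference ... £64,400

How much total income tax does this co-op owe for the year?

Minimum tax:
  Adjusted income: £237,100 + £64,400 = £301,500
  £301,500 × 10% = £30,150

Regular income tax:
  £237,100 × 7% = £16,597

£30,150 > £16,597, so the minimum tax is the binding amount.

£30,150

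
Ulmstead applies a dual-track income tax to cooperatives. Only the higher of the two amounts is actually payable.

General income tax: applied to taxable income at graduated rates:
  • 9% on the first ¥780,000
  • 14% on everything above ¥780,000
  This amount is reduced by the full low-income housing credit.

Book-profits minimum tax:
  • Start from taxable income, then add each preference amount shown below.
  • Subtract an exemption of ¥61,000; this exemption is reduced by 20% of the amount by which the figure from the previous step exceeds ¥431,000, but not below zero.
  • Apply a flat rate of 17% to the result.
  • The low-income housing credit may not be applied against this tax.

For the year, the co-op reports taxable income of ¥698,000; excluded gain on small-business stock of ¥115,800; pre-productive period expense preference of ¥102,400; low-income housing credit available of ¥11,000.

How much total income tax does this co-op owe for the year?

¥155,754

General income tax:
  ¥698,000 × 9% = ¥62,820
  Less low-income housing credit ¥11,000 → ¥51,820

Book-profits minimum tax:
  Adjusted income: ¥698,000 + ¥115,800 + ¥102,400 = ¥916,200
  Exemption: 20% × (¥916,200 − ¥431,000) = ¥97,040 ≥ ¥61,000, so the exemption is fully phased out
  Base: ¥916,200 − ¥0 = ¥916,200
  ¥916,200 × 17% = ¥155,754

¥155,754 > ¥51,820, so the book-profits minimum tax is the binding amount.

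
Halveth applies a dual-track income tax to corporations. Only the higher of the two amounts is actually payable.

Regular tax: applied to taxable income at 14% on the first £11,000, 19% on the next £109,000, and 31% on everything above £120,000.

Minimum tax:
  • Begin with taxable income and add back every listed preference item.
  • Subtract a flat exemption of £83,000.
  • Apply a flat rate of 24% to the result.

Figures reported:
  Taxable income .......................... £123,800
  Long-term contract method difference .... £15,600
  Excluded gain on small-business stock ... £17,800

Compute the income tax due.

£23,428

Minimum tax:
  Adjusted income: £123,800 + £15,600 + £17,800 = £157,200
  Less exemption £83,000 → base £74,200
  £74,200 × 24% = £17,808

Regular tax:
  £11,000 × 14% = £1,540
  £109,000 × 19% = £20,710
  £3,800 × 31% = £1,178
  → £23,428

£23,428 > £17,808, so the regular tax governs.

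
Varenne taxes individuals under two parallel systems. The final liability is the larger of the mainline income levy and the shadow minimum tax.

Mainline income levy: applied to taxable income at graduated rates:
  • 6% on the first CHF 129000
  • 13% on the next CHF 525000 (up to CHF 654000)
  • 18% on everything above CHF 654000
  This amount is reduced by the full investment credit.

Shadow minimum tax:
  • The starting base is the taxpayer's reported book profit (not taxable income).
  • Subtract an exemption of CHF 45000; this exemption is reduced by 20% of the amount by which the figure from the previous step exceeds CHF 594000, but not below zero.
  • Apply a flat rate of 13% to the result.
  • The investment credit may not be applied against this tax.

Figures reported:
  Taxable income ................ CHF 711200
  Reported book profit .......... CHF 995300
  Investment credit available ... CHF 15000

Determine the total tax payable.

CHF 129389

Shadow minimum tax:
  Base (reported book profit): CHF 995300
  Exemption: 20% × (CHF 995300 − CHF 594000) = CHF 80260 ≥ CHF 45000, so the exemption is fully phased out
  Base: CHF 995300 − CHF 0 = CHF 995300
  CHF 995300 × 13% = CHF 129389

Mainline income levy:
  CHF 129000 × 6% = CHF 7740
  CHF 525000 × 13% = CHF 68250
  CHF 57200 × 18% = CHF 10296
  → CHF 86286
  Less investment credit CHF 15000 → CHF 71286

CHF 129389 > CHF 71286, so the shadow minimum tax is the binding amount.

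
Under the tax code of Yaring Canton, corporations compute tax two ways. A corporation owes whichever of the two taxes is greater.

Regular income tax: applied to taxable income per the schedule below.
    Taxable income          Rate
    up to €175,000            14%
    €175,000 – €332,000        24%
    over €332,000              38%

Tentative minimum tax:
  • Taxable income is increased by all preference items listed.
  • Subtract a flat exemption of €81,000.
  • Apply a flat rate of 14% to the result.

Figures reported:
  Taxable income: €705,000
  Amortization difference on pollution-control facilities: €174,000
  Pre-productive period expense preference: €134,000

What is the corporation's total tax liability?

€203,920

Tentative minimum tax:
  Adjusted income: €705,000 + €174,000 + €134,000 = €1,013,000
  Less exemption €81,000 → base €932,000
  €932,000 × 14% = €130,480

Regular income tax:
  €175,000 × 14% = €24,500
  €157,000 × 24% = €37,680
  €373,000 × 38% = €141,740
  → €203,920

€203,920 > €130,480, so the regular income tax governs.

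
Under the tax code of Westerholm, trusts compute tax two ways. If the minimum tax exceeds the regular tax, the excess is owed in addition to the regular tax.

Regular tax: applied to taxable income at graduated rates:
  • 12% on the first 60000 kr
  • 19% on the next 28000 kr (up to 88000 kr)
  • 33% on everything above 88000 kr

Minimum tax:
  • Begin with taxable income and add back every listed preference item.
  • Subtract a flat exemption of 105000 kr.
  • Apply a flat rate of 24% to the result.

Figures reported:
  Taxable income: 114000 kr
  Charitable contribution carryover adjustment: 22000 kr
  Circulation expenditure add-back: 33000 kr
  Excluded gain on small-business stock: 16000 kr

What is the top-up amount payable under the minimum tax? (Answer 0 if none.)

0 kr

Minimum tax:
  Adjusted income: 114000 kr + 22000 kr + 33000 kr + 16000 kr = 185000 kr
  Less exemption 105000 kr → base 80000 kr
  80000 kr × 24% = 19200 kr

Regular tax:
  60000 kr × 12% = 7200 kr
  28000 kr × 19% = 5320 kr
  26000 kr × 33% = 8580 kr
  → 21100 kr

19200 kr ≤ 21100 kr, so no add-on is due.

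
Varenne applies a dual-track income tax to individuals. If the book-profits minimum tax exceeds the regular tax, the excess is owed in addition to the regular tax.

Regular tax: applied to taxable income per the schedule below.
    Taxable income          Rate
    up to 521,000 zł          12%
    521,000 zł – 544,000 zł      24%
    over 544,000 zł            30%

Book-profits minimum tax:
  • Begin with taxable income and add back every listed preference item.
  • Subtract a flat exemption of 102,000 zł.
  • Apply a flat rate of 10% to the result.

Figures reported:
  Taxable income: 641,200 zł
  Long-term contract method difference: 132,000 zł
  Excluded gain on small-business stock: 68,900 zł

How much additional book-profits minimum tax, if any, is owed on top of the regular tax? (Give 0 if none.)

Book-profits minimum tax:
  Adjusted income: 641,200 zł + 132,000 zł + 68,900 zł = 842,100 zł
  Less exemption 102,000 zł → base 740,100 zł
  740,100 zł × 10% = 74,010 zł

Regular tax:
  521,000 zł × 12% = 62,520 zł
  23,000 zł × 24% = 5,520 zł
  97,200 zł × 30% = 29,160 zł
  → 97,200 zł

74,010 zł ≤ 97,200 zł, so no add-on is due.

0 zł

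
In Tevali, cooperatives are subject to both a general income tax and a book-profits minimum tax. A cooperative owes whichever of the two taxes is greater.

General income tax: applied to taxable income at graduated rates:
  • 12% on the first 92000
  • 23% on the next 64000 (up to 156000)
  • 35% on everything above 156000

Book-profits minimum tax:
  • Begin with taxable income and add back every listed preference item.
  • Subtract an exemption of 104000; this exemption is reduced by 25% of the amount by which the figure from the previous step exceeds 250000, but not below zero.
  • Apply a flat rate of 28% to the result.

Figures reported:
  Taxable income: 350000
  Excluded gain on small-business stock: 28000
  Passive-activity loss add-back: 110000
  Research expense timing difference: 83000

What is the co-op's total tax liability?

General income tax:
  92000 × 12% = 11040
  64000 × 23% = 14720
  194000 × 35% = 67900
  → 93660

Book-profits minimum tax:
  Adjusted income: 350000 + 28000 + 110000 + 83000 = 571000
  Exemption: 104000 − 25% × (571000 − 250000) = 104000 − 80250 = 23750
  Base: 571000 − 23750 = 547250
  547250 × 28% = 153230

153230 > 93660, so the book-profits minimum tax is the binding amount.

153230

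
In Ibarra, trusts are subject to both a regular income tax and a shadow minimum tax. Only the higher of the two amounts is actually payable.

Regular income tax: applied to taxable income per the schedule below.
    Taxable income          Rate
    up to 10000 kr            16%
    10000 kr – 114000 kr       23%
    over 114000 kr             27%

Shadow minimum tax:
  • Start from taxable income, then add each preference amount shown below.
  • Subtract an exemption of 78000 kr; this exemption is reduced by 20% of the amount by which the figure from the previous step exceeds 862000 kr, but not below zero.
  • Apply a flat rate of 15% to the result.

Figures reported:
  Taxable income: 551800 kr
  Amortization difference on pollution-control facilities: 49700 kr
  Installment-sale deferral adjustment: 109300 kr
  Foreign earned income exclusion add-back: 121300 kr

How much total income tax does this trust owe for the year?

143726 kr

Shadow minimum tax:
  Adjusted income: 551800 kr + 49700 kr + 109300 kr + 121300 kr = 832100 kr
  Exemption: 832100 kr ≤ 862000 kr, so full 78000 kr applies
  Base: 832100 kr − 78000 kr = 754100 kr
  754100 kr × 15% = 113115 kr

Regular income tax:
  10000 kr × 16% = 1600 kr
  104000 kr × 23% = 23920 kr
  437800 kr × 27% = 118206 kr
  → 143726 kr

143726 kr > 113115 kr, so the regular income tax governs.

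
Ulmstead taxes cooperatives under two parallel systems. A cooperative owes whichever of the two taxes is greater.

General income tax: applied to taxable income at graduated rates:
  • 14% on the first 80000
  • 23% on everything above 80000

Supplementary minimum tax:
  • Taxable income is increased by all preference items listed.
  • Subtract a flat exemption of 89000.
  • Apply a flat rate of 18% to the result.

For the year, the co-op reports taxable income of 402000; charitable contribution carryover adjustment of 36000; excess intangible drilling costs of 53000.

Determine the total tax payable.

85260

General income tax:
  80000 × 14% = 11200
  322000 × 23% = 74060
  → 85260

Supplementary minimum tax:
  Adjusted income: 402000 + 36000 + 53000 = 491000
  Less exemption 89000 → base 402000
  402000 × 18% = 72360

85260 > 72360, so the general income tax governs.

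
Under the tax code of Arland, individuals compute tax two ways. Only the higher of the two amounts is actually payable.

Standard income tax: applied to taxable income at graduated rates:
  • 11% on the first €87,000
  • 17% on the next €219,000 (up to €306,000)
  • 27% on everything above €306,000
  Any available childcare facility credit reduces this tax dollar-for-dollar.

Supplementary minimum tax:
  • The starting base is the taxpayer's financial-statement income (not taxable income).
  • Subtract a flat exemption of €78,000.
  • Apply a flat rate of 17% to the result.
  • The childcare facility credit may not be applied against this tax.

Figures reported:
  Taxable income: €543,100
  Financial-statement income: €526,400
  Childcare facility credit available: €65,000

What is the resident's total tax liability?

Supplementary minimum tax:
  Base (financial-statement income): €526,400
  Less exemption €78,000 → base €448,400
  €448,400 × 17% = €76,228

Standard income tax:
  €87,000 × 11% = €9,570
  €219,000 × 17% = €37,230
  €237,100 × 27% = €64,017
  → €110,817
  Less childcare facility credit €65,000 → €45,817

€76,228 > €45,817, so the supplementary minimum tax is the binding amount.

€76,228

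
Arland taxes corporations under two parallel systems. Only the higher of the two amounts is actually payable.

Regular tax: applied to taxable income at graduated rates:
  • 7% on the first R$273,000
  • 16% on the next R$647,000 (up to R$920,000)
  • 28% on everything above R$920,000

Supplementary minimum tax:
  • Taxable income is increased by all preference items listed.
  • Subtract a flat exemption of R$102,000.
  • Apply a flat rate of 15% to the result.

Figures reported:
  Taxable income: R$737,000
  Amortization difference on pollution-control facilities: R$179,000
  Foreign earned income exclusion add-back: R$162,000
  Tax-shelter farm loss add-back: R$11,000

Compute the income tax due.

Regular tax:
  R$273,000 × 7% = R$19,110
  R$464,000 × 16% = R$74,240
  → R$93,350

Supplementary minimum tax:
  Adjusted income: R$737,000 + R$179,000 + R$162,000 + R$11,000 = R$1,089,000
  Less exemption R$102,000 → base R$987,000
  R$987,000 × 15% = R$148,050

R$148,050 > R$93,350, so the supplementary minimum tax is the binding amount.

R$148,050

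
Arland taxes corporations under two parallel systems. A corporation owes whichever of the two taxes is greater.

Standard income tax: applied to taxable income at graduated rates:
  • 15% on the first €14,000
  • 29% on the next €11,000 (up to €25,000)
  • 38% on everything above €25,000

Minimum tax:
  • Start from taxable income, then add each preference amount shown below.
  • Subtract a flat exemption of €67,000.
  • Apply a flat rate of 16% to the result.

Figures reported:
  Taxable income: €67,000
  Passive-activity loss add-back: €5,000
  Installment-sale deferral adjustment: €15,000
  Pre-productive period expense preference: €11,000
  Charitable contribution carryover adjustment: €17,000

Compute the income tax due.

Minimum tax:
  Adjusted income: €67,000 + €5,000 + €15,000 + €11,000 + €17,000 = €115,000
  Less exemption €67,000 → base €48,000
  €48,000 × 16% = €7,680

Standard income tax:
  €14,000 × 15% = €2,100
  €11,000 × 29% = €3,190
  €42,000 × 38% = €15,960
  → €21,250

€21,250 > €7,680, so the standard income tax governs.

€21,250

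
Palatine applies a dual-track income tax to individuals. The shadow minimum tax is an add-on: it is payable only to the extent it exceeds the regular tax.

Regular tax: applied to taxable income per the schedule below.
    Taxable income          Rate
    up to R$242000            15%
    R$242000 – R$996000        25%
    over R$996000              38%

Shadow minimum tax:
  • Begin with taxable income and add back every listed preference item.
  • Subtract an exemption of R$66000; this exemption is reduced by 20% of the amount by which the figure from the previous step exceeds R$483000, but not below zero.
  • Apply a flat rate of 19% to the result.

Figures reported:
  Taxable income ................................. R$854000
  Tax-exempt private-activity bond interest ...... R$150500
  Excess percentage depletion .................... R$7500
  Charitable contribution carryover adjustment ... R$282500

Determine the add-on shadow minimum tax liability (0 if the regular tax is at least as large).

R$56655

Shadow minimum tax:
  Adjusted income: R$854000 + R$150500 + R$7500 + R$282500 = R$1294500
  Exemption: 20% × (R$1294500 − R$483000) = R$162300 ≥ R$66000, so the exemption is fully phased out
  Base: R$1294500 − R$0 = R$1294500
  R$1294500 × 19% = R$245955

Regular tax:
  R$242000 × 15% = R$36300
  R$612000 × 25% = R$153000
  → R$189300

Excess of shadow minimum tax over regular tax: R$245955 − R$189300 = R$56655.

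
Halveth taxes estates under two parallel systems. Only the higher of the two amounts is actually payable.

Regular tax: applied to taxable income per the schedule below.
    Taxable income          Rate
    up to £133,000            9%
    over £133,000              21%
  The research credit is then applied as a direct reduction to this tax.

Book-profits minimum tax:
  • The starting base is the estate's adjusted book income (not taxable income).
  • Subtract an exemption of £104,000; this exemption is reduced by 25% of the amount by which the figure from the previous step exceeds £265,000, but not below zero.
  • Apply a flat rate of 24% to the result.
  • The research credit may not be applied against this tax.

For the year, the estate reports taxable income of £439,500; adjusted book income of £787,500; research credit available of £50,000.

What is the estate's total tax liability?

£189,000

Book-profits minimum tax:
  Base (adjusted book income): £787,500
  Exemption: 25% × (£787,500 − £265,000) = £130,625 ≥ £104,000, so the exemption is fully phased out
  Base: £787,500 − £0 = £787,500
  £787,500 × 24% = £189,000

Regular tax:
  £133,000 × 9% = £11,970
  £306,500 × 21% = £64,365
  → £76,335
  Less research credit £50,000 → £26,335

£189,000 > £26,335, so the book-profits minimum tax is the binding amount.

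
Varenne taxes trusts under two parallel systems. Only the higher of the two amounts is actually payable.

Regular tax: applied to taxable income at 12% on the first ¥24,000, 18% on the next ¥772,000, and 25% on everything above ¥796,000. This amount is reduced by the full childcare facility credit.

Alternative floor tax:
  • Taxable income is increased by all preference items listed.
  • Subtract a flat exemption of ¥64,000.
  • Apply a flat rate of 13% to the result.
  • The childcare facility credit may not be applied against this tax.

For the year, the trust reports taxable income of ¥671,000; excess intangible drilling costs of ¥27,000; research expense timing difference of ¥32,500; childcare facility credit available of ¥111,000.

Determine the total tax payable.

Regular tax:
  ¥24,000 × 12% = ¥2,880
  ¥647,000 × 18% = ¥116,460
  → ¥119,340
  Less childcare facility credit ¥111,000 → ¥8,340

Alternative floor tax:
  Adjusted income: ¥671,000 + ¥27,000 + ¥32,500 = ¥730,500
  Less exemption ¥64,000 → base ¥666,500
  ¥666,500 × 13% = ¥86,645

¥86,645 > ¥8,340, so the alternative floor tax is the binding amount.

¥86,645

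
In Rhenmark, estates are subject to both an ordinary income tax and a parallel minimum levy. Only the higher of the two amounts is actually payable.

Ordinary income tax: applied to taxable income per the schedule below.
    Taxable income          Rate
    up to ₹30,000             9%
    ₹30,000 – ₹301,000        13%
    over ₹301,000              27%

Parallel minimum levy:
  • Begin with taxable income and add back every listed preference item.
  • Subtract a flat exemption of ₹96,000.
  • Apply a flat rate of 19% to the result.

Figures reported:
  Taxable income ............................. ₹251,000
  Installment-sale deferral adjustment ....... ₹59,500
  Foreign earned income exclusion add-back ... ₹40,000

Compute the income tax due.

₹48,355

Ordinary income tax:
  ₹30,000 × 9% = ₹2,700
  ₹221,000 × 13% = ₹28,730
  → ₹31,430

Parallel minimum levy:
  Adjusted income: ₹251,000 + ₹59,500 + ₹40,000 = ₹350,500
  Less exemption ₹96,000 → base ₹254,500
  ₹254,500 × 19% = ₹48,355

₹48,355 > ₹31,430, so the parallel minimum levy is the binding amount.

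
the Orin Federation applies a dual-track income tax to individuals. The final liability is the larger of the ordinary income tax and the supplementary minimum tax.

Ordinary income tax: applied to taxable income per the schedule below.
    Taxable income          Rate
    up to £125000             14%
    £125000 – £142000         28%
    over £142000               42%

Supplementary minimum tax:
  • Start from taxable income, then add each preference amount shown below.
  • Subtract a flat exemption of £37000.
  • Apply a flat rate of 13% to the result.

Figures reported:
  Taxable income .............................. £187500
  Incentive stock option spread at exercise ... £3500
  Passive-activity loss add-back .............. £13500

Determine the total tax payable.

£41370

Ordinary income tax:
  £125000 × 14% = £17500
  £17000 × 28% = £4760
  £45500 × 42% = £19110
  → £41370

Supplementary minimum tax:
  Adjusted income: £187500 + £3500 + £13500 = £204500
  Less exemption £37000 → base £167500
  £167500 × 13% = £21775

£41370 > £21775, so the ordinary income tax governs.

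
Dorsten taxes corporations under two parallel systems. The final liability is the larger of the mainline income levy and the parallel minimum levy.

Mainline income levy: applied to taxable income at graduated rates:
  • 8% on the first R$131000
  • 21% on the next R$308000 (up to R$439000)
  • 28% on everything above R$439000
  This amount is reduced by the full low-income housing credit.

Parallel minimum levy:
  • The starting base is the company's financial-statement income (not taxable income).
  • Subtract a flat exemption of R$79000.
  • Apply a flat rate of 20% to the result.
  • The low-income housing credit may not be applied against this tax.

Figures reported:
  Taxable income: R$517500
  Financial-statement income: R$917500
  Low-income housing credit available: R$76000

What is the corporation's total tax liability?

R$167700

Mainline income levy:
  R$131000 × 8% = R$10480
  R$308000 × 21% = R$64680
  R$78500 × 28% = R$21980
  → R$97140
  Less low-income housing credit R$76000 → R$21140

Parallel minimum levy:
  Base (financial-statement income): R$917500
  Less exemption R$79000 → base R$838500
  R$838500 × 20% = R$167700

R$167700 > R$21140, so the parallel minimum levy is the binding amount.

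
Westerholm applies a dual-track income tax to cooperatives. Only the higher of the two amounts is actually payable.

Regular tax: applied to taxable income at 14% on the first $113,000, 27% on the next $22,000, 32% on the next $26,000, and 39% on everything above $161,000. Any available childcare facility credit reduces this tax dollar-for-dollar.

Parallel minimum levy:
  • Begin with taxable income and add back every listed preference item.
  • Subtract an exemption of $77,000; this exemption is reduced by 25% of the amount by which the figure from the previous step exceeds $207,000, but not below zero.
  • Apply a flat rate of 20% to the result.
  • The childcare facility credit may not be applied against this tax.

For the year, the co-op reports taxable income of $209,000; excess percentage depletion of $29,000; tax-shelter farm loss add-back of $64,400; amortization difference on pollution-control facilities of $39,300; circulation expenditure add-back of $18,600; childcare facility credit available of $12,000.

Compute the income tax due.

Regular tax:
  $113,000 × 14% = $15,820
  $22,000 × 27% = $5,940
  $26,000 × 32% = $8,320
  $48,000 × 39% = $18,720
  → $48,800
  Less childcare facility credit $12,000 → $36,800

Parallel minimum levy:
  Adjusted income: $209,000 + $29,000 + $64,400 + $39,300 + $18,600 = $360,300
  Exemption: $77,000 − 25% × ($360,300 − $207,000) = $77,000 − $38,325 = $38,675
  Base: $360,300 − $38,675 = $321,625
  $321,625 × 20% = $64,325

$64,325 > $36,800, so the parallel minimum levy is the binding amount.

$64,325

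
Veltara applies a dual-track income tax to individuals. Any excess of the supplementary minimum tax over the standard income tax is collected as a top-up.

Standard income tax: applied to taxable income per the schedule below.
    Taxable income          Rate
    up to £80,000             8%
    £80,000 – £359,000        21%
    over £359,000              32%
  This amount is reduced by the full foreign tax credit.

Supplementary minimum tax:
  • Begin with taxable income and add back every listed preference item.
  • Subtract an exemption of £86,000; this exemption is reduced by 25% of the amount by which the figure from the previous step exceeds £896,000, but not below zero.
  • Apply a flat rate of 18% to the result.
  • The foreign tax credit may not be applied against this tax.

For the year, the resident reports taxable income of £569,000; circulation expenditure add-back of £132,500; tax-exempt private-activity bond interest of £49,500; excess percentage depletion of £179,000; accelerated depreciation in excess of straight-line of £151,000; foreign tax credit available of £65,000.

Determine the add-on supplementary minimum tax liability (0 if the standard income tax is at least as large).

Supplementary minimum tax:
  Adjusted income: £569,000 + £132,500 + £49,500 + £179,000 + £151,000 = £1,081,000
  Exemption: £86,000 − 25% × (£1,081,000 − £896,000) = £86,000 − £46,250 = £39,750
  Base: £1,081,000 − £39,750 = £1,041,250
  £1,041,250 × 18% = £187,425

Standard income tax:
  £80,000 × 8% = £6,400
  £279,000 × 21% = £58,590
  £210,000 × 32% = £67,200
  → £132,190
  Less foreign tax credit £65,000 → £67,190

Excess of supplementary minimum tax over standard income tax: £187,425 − £67,190 = £120,235.

£120,235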